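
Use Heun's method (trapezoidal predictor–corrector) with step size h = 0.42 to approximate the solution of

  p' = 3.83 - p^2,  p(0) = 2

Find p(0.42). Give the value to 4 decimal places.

1.9875

Heun: k1 = f(t_n, p_n); k2 = f(t_n + h, p_n + h·k1); p_{n+1} = p_n + (h/2)·(k1 + k2).
t=0.000000, p=2.000000:
  k1 = f(0.000000, 2.000000) = -0.170000
  k2 = f(0.420000, 1.928600) = 0.110502
  p ← 2.000000 + (0.42/2)·(-0.170000 + 0.110502) = 1.987505
p(0.42) ≈ 1.9875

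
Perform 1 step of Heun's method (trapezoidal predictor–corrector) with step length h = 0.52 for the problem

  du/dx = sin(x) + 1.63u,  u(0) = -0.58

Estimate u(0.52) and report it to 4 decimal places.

-1.1508

Heun: k1 = f(x_n, u_n); k2 = f(x_n + h, u_n + h·k1); u_{n+1} = u_n + (h/2)·(k1 + k2).
x=0.000000, u=-0.580000:
  k1 = f(0.000000, -0.580000) = -0.945400
  k2 = f(0.520000, -1.071608) = -1.249841
  u ← -0.580000 + (0.52/2)·(-0.945400 + (-1.249841)) = -1.150763
u(0.52) ≈ -1.1508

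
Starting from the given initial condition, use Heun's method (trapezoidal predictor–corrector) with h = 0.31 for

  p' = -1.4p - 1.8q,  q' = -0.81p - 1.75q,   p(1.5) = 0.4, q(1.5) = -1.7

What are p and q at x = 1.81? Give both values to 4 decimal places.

Heun on (p,q): k1 = f(x_n, state_n); k2 = f(x_n + h, state_n + h·k1); state_{n+1} = state_n + (h/2)·(k1 + k2).
1.500000: (0.400000, -1.700000)
  k1 = (2.500000, 2.651000)
  predictor → (1.175000, -0.878190)
  k2 = (-0.064258, 0.585082)
  → (0.777540, -1.198407)
(p(1.81), q(1.81)) ≈ (0.7775, -1.1984)

0.7775, -1.1984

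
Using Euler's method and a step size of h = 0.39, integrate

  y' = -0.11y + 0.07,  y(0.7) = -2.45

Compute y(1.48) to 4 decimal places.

Euler: y_{n+1} = y_n + h·f(s_n, y_n).
s=0.700000, y=-2.450000: f=0.339500 → y ← -2.450000 + 0.39·0.339500 = -2.317595
s=1.090000, y=-2.317595: f=0.324935 → y ← -2.317595 + 0.39·0.324935 = -2.190870
y(1.48) ≈ -2.1909

-2.1909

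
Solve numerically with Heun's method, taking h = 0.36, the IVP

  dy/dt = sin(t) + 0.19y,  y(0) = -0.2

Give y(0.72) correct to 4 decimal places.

0.0250

Heun: k1 = f(t_n, y_n); k2 = f(t_n + h, y_n + h·k1); y_{n+1} = y_n + (h/2)·(k1 + k2).
t=0.000000, y=-0.200000:
  k1 = f(0.000000, -0.200000) = -0.038000
  k2 = f(0.360000, -0.213680) = 0.311675
  y ← -0.200000 + (0.36/2)·(-0.038000 + 0.311675) = -0.150738
t=0.360000, y=-0.150738:
  k1 = f(0.360000, -0.150738) = 0.323634
  k2 = f(0.720000, -0.034230) = 0.652881
  y ← -0.150738 + (0.36/2)·(0.323634 + 0.652881) = 0.025034
y(0.72) ≈ 0.0250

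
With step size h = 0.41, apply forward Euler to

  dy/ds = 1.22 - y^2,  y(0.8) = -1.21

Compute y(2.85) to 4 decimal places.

Euler: y_{n+1} = y_n + h·f(s_n, y_n).
s=0.800000, y=-1.210000: f=-0.244100 → y ← -1.210000 + 0.41·(-0.244100) = -1.310081
s=1.210000, y=-1.310081: f=-0.496312 → y ← -1.310081 + 0.41·(-0.496312) = -1.513569
s=1.620000, y=-1.513569: f=-1.070891 → y ← -1.513569 + 0.41·(-1.070891) = -1.952634
s=2.030000, y=-1.952634: f=-2.592781 → y ← -1.952634 + 0.41·(-2.592781) = -3.015675
s=2.440000, y=-3.015675: f=-7.874293 → y ← -3.015675 + 0.41·(-7.874293) = -6.244135
y(2.85) ≈ -6.2441

-6.2441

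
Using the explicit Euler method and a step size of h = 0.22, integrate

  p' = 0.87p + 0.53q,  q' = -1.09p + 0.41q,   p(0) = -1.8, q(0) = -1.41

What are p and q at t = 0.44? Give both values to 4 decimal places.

Euler on (p,q): p_{n+1} = p_n + h·p', q_{n+1} = q_n + h·q'.
0.000000: (-1.800000, -1.410000); f=(-2.313300, 1.383900) → (-2.308926, -1.105542)
0.220000: (-2.308926, -1.105542); f=(-2.594703, 2.063457) → (-2.879761, -0.651581)
(p(0.44), q(0.44)) ≈ (-2.8798, -0.6516)

-2.8798, -0.6516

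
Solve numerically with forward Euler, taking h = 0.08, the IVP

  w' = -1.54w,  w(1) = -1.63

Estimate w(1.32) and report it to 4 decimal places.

-0.9634

Euler: w_{n+1} = w_n + h·f(s_n, w_n).
s=1.000000, w=-1.630000: f=2.510200 → w ← -1.630000 + 0.08·2.510200 = -1.429184
s=1.080000, w=-1.429184: f=2.200943 → w ← -1.429184 + 0.08·2.200943 = -1.253109
s=1.160000, w=-1.253109: f=1.929787 → w ← -1.253109 + 0.08·1.929787 = -1.098726
s=1.240000, w=-1.098726: f=1.692037 → w ← -1.098726 + 0.08·1.692037 = -0.963363
w(1.32) ≈ -0.9634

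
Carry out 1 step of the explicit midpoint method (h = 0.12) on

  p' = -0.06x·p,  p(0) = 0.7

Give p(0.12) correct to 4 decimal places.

0.6997

Midpoint: k1 = f(x_n, p_n); k2 = f(x_n + h/2, p_n + (h/2)·k1); p_{n+1} = p_n + h·k2.
x=0.000000, p=0.700000:
  k1 = f(0.000000, 0.700000) = 0.000000
  k2 = f(0.060000, 0.700000) = -0.002520
  p ← 0.700000 + 0.12·(-0.002520) = 0.699698
p(0.12) ≈ 0.6997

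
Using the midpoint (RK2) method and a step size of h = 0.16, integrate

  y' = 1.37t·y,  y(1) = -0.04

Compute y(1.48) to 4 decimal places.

-0.0892

Midpoint: k1 = f(t_n, y_n); k2 = f(t_n + h/2, y_n + (h/2)·k1); y_{n+1} = y_n + h·k2.
t=1.000000, y=-0.040000:
  k1 = f(1.000000, -0.040000) = -0.054800
  k2 = f(1.080000, -0.044384) = -0.065671
  y ← -0.040000 + 0.16·(-0.065671) = -0.050507
t=1.160000, y=-0.050507:
  k1 = f(1.160000, -0.050507) = -0.080266
  k2 = f(1.240000, -0.056929) = -0.096710
  y ← -0.050507 + 0.16·(-0.096710) = -0.065981
t=1.320000, y=-0.065981:
  k1 = f(1.320000, -0.065981) = -0.119320
  k2 = f(1.400000, -0.075527) = -0.144860
  y ← -0.065981 + 0.16·(-0.144860) = -0.089159
y(1.48) ≈ -0.0892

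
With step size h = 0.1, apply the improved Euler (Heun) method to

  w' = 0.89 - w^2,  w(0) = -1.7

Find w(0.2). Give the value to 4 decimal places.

Heun: k1 = f(t_n, w_n); k2 = f(t_n + h, w_n + h·k1); w_{n+1} = w_n + (h/2)·(k1 + k2).
t=0.000000, w=-1.700000:
  k1 = f(0.000000, -1.700000) = -2.000000
  k2 = f(0.100000, -1.900000) = -2.720000
  w ← -1.700000 + (0.1/2)·(-2.000000 + (-2.720000)) = -1.936000
t=0.100000, w=-1.936000:
  k1 = f(0.100000, -1.936000) = -2.858096
  k2 = f(0.200000, -2.221810) = -4.046438
  w ← -1.936000 + (0.1/2)·(-2.858096 + (-4.046438)) = -2.281227
w(0.2) ≈ -2.2812

-2.2812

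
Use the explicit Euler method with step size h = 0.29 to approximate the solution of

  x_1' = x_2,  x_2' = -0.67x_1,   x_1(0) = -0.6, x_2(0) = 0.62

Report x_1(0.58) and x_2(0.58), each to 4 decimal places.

Euler on (x_1,x_2): x_1_{n+1} = x_1_n + h·x_1', x_2_{n+1} = x_2_n + h·x_2'.
0.000000: (-0.600000, 0.620000); f=(0.620000, 0.402000) → (-0.420200, 0.736580)
0.290000: (-0.420200, 0.736580); f=(0.736580, 0.281534) → (-0.206592, 0.818225)
(x_1(0.58), x_2(0.58)) ≈ (-0.2066, 0.8182)

-0.2066, 0.8182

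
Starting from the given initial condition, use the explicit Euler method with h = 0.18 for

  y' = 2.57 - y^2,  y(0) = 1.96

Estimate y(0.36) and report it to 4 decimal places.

Euler: y_{n+1} = y_n + h·f(x_n, y_n).
x=0.000000, y=1.960000: f=-1.271600 → y ← 1.960000 + 0.18·(-1.271600) = 1.731112
x=0.180000, y=1.731112: f=-0.426749 → y ← 1.731112 + 0.18·(-0.426749) = 1.654297
y(0.36) ≈ 1.6543

1.6543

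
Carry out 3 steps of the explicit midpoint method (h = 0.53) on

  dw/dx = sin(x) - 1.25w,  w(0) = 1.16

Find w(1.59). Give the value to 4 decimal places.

Midpoint: k1 = f(x_n, w_n); k2 = f(x_n + h/2, w_n + (h/2)·k1); w_{n+1} = w_n + h·k2.
x=0.000000, w=1.160000:
  k1 = f(0.000000, 1.160000) = -1.450000
  k2 = f(0.265000, 0.775750) = -0.707778
  w ← 1.160000 + 0.53·(-0.707778) = 0.784878
x=0.530000, w=0.784878:
  k1 = f(0.530000, 0.784878) = -0.475564
  k2 = f(0.795000, 0.658853) = -0.109703
  w ← 0.784878 + 0.53·(-0.109703) = 0.726735
x=1.060000, w=0.726735:
  k1 = f(1.060000, 0.726735) = -0.036063
  k2 = f(1.325000, 0.717178) = 0.073471
  w ← 0.726735 + 0.53·0.073471 = 0.765675
w(1.59) ≈ 0.7657

0.7657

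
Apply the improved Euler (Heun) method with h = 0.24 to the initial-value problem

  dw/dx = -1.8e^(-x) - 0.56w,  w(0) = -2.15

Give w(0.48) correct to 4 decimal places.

Heun: k1 = f(x_n, w_n); k2 = f(x_n + h, w_n + h·k1); w_{n+1} = w_n + (h/2)·(k1 + k2).
x=0.000000, w=-2.150000:
  k1 = f(0.000000, -2.150000) = -0.596000
  k2 = f(0.240000, -2.293040) = -0.131828
  w ← -2.150000 + (0.24/2)·(-0.596000 + (-0.131828)) = -2.237339
x=0.240000, w=-2.237339:
  k1 = f(0.240000, -2.237339) = -0.163020
  k2 = f(0.480000, -2.276464) = 0.161010
  w ← -2.237339 + (0.24/2)·(-0.163020 + 0.161010) = -2.237581
w(0.48) ≈ -2.2376

-2.2376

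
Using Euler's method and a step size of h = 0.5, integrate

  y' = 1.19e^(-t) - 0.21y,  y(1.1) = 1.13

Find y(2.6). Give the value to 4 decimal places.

Euler: y_{n+1} = y_n + h·f(t_n, y_n).
t=1.100000, y=1.130000: f=0.158817 → y ← 1.130000 + 0.5·0.158817 = 1.209408
t=1.600000, y=1.209408: f=-0.013719 → y ← 1.209408 + 0.5·(-0.013719) = 1.202549
t=2.100000, y=1.202549: f=-0.106812 → y ← 1.202549 + 0.5·(-0.106812) = 1.149143
y(2.6) ≈ 1.1491

1.1491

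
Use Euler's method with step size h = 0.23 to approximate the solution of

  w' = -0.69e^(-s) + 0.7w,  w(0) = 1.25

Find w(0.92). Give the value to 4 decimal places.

1.6569

Euler: w_{n+1} = w_n + h·f(s_n, w_n).
s=0.000000, w=1.250000: f=0.185000 → w ← 1.250000 + 0.23·0.185000 = 1.292550
s=0.230000, w=1.292550: f=0.356557 → w ← 1.292550 + 0.23·0.356557 = 1.374558
s=0.460000, w=1.374558: f=0.526605 → w ← 1.374558 + 0.23·0.526605 = 1.495677
s=0.690000, w=1.495677: f=0.700887 → w ← 1.495677 + 0.23·0.700887 = 1.656881
w(0.92) ≈ 1.6569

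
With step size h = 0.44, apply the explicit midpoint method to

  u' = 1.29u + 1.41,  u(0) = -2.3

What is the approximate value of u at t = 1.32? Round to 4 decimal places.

-7.3282

Midpoint: k1 = f(t_n, u_n); k2 = f(t_n + h/2, u_n + (h/2)·k1); u_{n+1} = u_n + h·k2.
t=0.000000, u=-2.300000:
  k1 = f(0.000000, -2.300000) = -1.557000
  k2 = f(0.220000, -2.642540) = -1.998877
  u ← -2.300000 + 0.44·(-1.998877) = -3.179506
t=0.440000, u=-3.179506:
  k1 = f(0.440000, -3.179506) = -2.691562
  k2 = f(0.660000, -3.771649) = -3.455428
  u ← -3.179506 + 0.44·(-3.455428) = -4.699894
t=0.880000, u=-4.699894:
  k1 = f(0.880000, -4.699894) = -4.652863
  k2 = f(1.100000, -5.723524) = -5.973346
  u ← -4.699894 + 0.44·(-5.973346) = -7.328166
u(1.32) ≈ -7.3282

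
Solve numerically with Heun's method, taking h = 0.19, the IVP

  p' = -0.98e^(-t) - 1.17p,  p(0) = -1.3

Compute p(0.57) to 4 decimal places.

Heun: k1 = f(t_n, p_n); k2 = f(t_n + h, p_n + h·k1); p_{n+1} = p_n + (h/2)·(k1 + k2).
t=0.000000, p=-1.300000:
  k1 = f(0.000000, -1.300000) = 0.541000
  k2 = f(0.190000, -1.197210) = 0.590316
  p ← -1.300000 + (0.19/2)·(0.541000 + 0.590316) = -1.192525
t=0.190000, p=-1.192525:
  k1 = f(0.190000, -1.192525) = 0.584834
  k2 = f(0.380000, -1.081406) = 0.595061
  p ← -1.192525 + (0.19/2)·(0.584834 + 0.595061) = -1.080435
t=0.380000, p=-1.080435:
  k1 = f(0.380000, -1.080435) = 0.593925
  k2 = f(0.570000, -0.967589) = 0.577864
  p ← -1.080435 + (0.19/2)·(0.593925 + 0.577864) = -0.969115
p(0.57) ≈ -0.9691

-0.9691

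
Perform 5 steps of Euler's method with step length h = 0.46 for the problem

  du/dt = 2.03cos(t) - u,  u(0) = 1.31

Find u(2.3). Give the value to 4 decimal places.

Euler: u_{n+1} = u_n + h·f(t_n, u_n).
t=0.000000, u=1.310000: f=0.720000 → u ← 1.310000 + 0.46·0.720000 = 1.641200
t=0.460000, u=1.641200: f=0.177787 → u ← 1.641200 + 0.46·0.177787 = 1.722982
t=0.920000, u=1.722982: f=-0.493167 → u ← 1.722982 + 0.46·(-0.493167) = 1.496125
t=1.380000, u=1.496125: f=-1.111154 → u ← 1.496125 + 0.46·(-1.111154) = 0.984994
t=1.840000, u=0.984994: f=-1.524901 → u ← 0.984994 + 0.46·(-1.524901) = 0.283540
u(2.3) ≈ 0.2835

0.2835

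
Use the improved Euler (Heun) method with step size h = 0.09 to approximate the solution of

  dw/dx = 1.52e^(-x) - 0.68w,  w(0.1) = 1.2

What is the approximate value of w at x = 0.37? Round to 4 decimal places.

1.2947

Heun: k1 = f(x_n, w_n); k2 = f(x_n + h, w_n + h·k1); w_{n+1} = w_n + (h/2)·(k1 + k2).
x=0.100000, w=1.200000:
  k1 = f(0.100000, 1.200000) = 0.559353
  k2 = f(0.190000, 1.250342) = 0.406745
  w ← 1.200000 + (0.09/2)·(0.559353 + 0.406745) = 1.243474
x=0.190000, w=1.243474:
  k1 = f(0.190000, 1.243474) = 0.411415
  k2 = f(0.280000, 1.280502) = 0.278050
  w ← 1.243474 + (0.09/2)·(0.411415 + 0.278050) = 1.274500
x=0.280000, w=1.274500:
  k1 = f(0.280000, 1.274500) = 0.282131
  k2 = f(0.370000, 1.299892) = 0.165990
  w ← 1.274500 + (0.09/2)·(0.282131 + 0.165990) = 1.294666
w(0.37) ≈ 1.2947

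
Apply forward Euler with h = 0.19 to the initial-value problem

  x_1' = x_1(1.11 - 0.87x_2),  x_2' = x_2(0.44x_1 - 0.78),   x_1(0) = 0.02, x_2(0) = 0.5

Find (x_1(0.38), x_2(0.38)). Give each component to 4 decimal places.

0.0257, 0.3643

Euler on (x_1,x_2): x_1_{n+1} = x_1_n + h·x_1', x_2_{n+1} = x_2_n + h·x_2'.
0.000000: (0.020000, 0.500000); f=(0.013500, -0.385600) → (0.022565, 0.426736)
0.190000: (0.022565, 0.426736); f=(0.016670, -0.328617) → (0.025732, 0.364299)
(x_1(0.38), x_2(0.38)) ≈ (0.0257, 0.3643)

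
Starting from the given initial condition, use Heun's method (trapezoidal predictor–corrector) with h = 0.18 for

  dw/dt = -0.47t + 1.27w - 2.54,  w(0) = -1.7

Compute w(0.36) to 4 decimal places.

Heun: k1 = f(t_n, w_n); k2 = f(t_n + h, w_n + h·k1); w_{n+1} = w_n + (h/2)·(k1 + k2).
t=0.000000, w=-1.700000:
  k1 = f(0.000000, -1.700000) = -4.699000
  k2 = f(0.180000, -2.545820) = -5.857791
  w ← -1.700000 + (0.18/2)·(-4.699000 + (-5.857791)) = -2.650111
t=0.180000, w=-2.650111:
  k1 = f(0.180000, -2.650111) = -5.990241
  k2 = f(0.360000, -3.728355) = -7.444210
  w ← -2.650111 + (0.18/2)·(-5.990241 + (-7.444210)) = -3.859212
w(0.36) ≈ -3.8592

-3.8592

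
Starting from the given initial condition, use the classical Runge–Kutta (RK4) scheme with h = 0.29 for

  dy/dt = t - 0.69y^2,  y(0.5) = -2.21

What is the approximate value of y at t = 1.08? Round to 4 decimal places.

-10.8243

RK4: k1 = f(t_n, y_n); k2 = f(t_n + h/2, y_n + (h/2)·k1); k3 = f(t_n + h/2, y_n + (h/2)·k2); k4 = f(t_n + h, y_n + h·k3); y_{n+1} = y_n + (h/6)·(k1 + 2k2 + 2k3 + k4).
t=0.500000, y=-2.210000:
  k1 = f(0.500000, -2.210000) = -2.870029
  k2 = f(0.645000, -2.626154) = -4.113713
  k3 = f(0.645000, -2.806488) = -4.789700
  k4 = f(0.790000, -3.599013) = -8.147498
  y ← -2.210000 + (0.29/6)·(k1 + 2k2 + 2k3 + k4) = -3.603177
t=0.790000, y=-3.603177:
  k1 = f(0.790000, -3.603177) = -8.168191
  k2 = f(0.935000, -4.787565) = -14.880336
  k3 = f(0.935000, -5.760826) = -21.964109
  k4 = f(1.080000, -9.972769) = -67.544718
  y ← -3.603177 + (0.29/6)·(k1 + 2k2 + 2k3 + k4) = -10.824264
y(1.08) ≈ -10.8243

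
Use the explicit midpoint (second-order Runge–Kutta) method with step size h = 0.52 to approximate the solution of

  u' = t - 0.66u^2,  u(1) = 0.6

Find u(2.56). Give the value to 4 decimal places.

Midpoint: k1 = f(t_n, u_n); k2 = f(t_n + h/2, u_n + (h/2)·k1); u_{n+1} = u_n + h·k2.
t=1.000000, u=0.600000:
  k1 = f(1.000000, 0.600000) = 0.762400
  k2 = f(1.260000, 0.798224) = 0.839473
  u ← 0.600000 + 0.52·0.839473 = 1.036526
t=1.520000, u=1.036526:
  k1 = f(1.520000, 1.036526) = 0.810905
  k2 = f(1.780000, 1.247361) = 0.753099
  u ← 1.036526 + 0.52·0.753099 = 1.428138
t=2.040000, u=1.428138:
  k1 = f(2.040000, 1.428138) = 0.693879
  k2 = f(2.300000, 1.608546) = 0.592302
  u ← 1.428138 + 0.52·0.592302 = 1.736135
u(2.56) ≈ 1.7361

1.7361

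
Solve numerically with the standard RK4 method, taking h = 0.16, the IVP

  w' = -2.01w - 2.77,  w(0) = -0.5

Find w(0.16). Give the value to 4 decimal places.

-0.7415

RK4: k1 = f(x_n, w_n); k2 = f(x_n + h/2, w_n + (h/2)·k1); k3 = f(x_n + h/2, w_n + (h/2)·k2); k4 = f(x_n + h, w_n + h·k3); w_{n+1} = w_n + (h/6)·(k1 + 2k2 + 2k3 + k4).
x=0.000000, w=-0.500000:
  k1 = f(0.000000, -0.500000) = -1.765000
  k2 = f(0.080000, -0.641200) = -1.481188
  k3 = f(0.080000, -0.618495) = -1.526825
  k4 = f(0.160000, -0.744292) = -1.273973
  w ← -0.500000 + (0.16/6)·(k1 + 2k2 + 2k3 + k4) = -0.741467
w(0.16) ≈ -0.7415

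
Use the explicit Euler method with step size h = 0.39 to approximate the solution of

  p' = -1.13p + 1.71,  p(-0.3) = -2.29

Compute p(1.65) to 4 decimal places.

Euler: p_{n+1} = p_n + h·f(t_n, p_n).
t=-0.300000, p=-2.290000: f=4.297700 → p ← -2.290000 + 0.39·4.297700 = -0.613897
t=0.090000, p=-0.613897: f=2.403704 → p ← -0.613897 + 0.39·2.403704 = 0.323547
t=0.480000, p=0.323547: f=1.344391 → p ← 0.323547 + 0.39·1.344391 = 0.847860
t=0.870000, p=0.847860: f=0.751918 → p ← 0.847860 + 0.39·0.751918 = 1.141108
t=1.260000, p=1.141108: f=0.420548 → p ← 1.141108 + 0.39·0.420548 = 1.305122
p(1.65) ≈ 1.3051

1.3051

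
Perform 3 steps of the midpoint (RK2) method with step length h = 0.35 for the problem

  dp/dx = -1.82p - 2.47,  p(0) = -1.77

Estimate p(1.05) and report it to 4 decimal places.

-1.4320

Midpoint: k1 = f(x_n, p_n); k2 = f(x_n + h/2, p_n + (h/2)·k1); p_{n+1} = p_n + h·k2.
x=0.000000, p=-1.770000:
  k1 = f(0.000000, -1.770000) = 0.751400
  k2 = f(0.175000, -1.638505) = 0.512079
  p ← -1.770000 + 0.35·0.512079 = -1.590772
x=0.350000, p=-1.590772:
  k1 = f(0.350000, -1.590772) = 0.425206
  k2 = f(0.525000, -1.516361) = 0.289778
  p ← -1.590772 + 0.35·0.289778 = -1.489350
x=0.700000, p=-1.489350:
  k1 = f(0.700000, -1.489350) = 0.240617
  k2 = f(0.875000, -1.447242) = 0.163981
  p ← -1.489350 + 0.35·0.163981 = -1.431957
p(1.05) ≈ -1.4320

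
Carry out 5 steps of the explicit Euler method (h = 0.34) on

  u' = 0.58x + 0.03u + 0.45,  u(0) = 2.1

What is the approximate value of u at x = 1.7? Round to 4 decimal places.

Euler: u_{n+1} = u_n + h·f(x_n, u_n).
x=0.000000, u=2.100000: f=0.513000 → u ← 2.100000 + 0.34·0.513000 = 2.274420
x=0.340000, u=2.274420: f=0.715433 → u ← 2.274420 + 0.34·0.715433 = 2.517667
x=0.680000, u=2.517667: f=0.919930 → u ← 2.517667 + 0.34·0.919930 = 2.830443
x=1.020000, u=2.830443: f=1.126513 → u ← 2.830443 + 0.34·1.126513 = 3.213458
x=1.360000, u=3.213458: f=1.335204 → u ← 3.213458 + 0.34·1.335204 = 3.667427
u(1.7) ≈ 3.6674

3.6674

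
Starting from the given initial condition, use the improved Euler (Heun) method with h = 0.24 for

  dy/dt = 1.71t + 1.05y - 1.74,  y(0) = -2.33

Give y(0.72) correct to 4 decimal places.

-6.2204

Heun: k1 = f(t_n, y_n); k2 = f(t_n + h, y_n + h·k1); y_{n+1} = y_n + (h/2)·(k1 + k2).
t=0.000000, y=-2.330000:
  k1 = f(0.000000, -2.330000) = -4.186500
  k2 = f(0.240000, -3.334760) = -4.831098
  y ← -2.330000 + (0.24/2)·(-4.186500 + (-4.831098)) = -3.412112
t=0.240000, y=-3.412112:
  k1 = f(0.240000, -3.412112) = -4.912317
  k2 = f(0.480000, -4.591068) = -5.739821
  y ← -3.412112 + (0.24/2)·(-4.912317 + (-5.739821)) = -4.690368
t=0.480000, y=-4.690368:
  k1 = f(0.480000, -4.690368) = -5.844087
  k2 = f(0.720000, -6.092949) = -6.906397
  y ← -4.690368 + (0.24/2)·(-5.844087 + (-6.906397)) = -6.220426
y(0.72) ≈ -6.2204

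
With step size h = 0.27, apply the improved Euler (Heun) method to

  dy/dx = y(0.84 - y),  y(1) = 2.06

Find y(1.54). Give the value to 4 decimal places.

Heun: k1 = f(x_n, y_n); k2 = f(x_n + h, y_n + h·k1); y_{n+1} = y_n + (h/2)·(k1 + k2).
x=1.000000, y=2.060000:
  k1 = f(1.000000, 2.060000) = -2.513200
  k2 = f(1.270000, 1.381436) = -0.747959
  y ← 2.060000 + (0.27/2)·(-2.513200 + (-0.747959)) = 1.619744
x=1.270000, y=1.619744:
  k1 = f(1.270000, 1.619744) = -1.262984
  k2 = f(1.540000, 1.278738) = -0.561030
  y ← 1.619744 + (0.27/2)·(-1.262984 + (-0.561030)) = 1.373501
y(1.54) ≈ 1.3735

1.3735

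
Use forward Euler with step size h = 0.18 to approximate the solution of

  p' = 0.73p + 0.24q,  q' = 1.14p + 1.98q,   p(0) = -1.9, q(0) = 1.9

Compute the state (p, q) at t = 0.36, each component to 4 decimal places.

Euler on (p,q): p_{n+1} = p_n + h·p', q_{n+1} = q_n + h·q'.
0.000000: (-1.900000, 1.900000); f=(-0.931000, 1.596000) → (-2.067580, 2.187280)
0.180000: (-2.067580, 2.187280); f=(-0.984386, 1.973773) → (-2.244770, 2.542559)
(p(0.36), q(0.36)) ≈ (-2.2448, 2.5426)

-2.2448, 2.5426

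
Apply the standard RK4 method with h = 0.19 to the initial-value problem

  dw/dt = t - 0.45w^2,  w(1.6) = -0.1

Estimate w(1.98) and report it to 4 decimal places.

0.5652

RK4: k1 = f(t_n, w_n); k2 = f(t_n + h/2, w_n + (h/2)·k1); k3 = f(t_n + h/2, w_n + (h/2)·k2); k4 = f(t_n + h, w_n + h·k3); w_{n+1} = w_n + (h/6)·(k1 + 2k2 + 2k3 + k4).
t=1.600000, w=-0.100000:
  k1 = f(1.600000, -0.100000) = 1.595500
  k2 = f(1.695000, 0.051573) = 1.693803
  k3 = f(1.695000, 0.060911) = 1.693330
  k4 = f(1.790000, 0.221733) = 1.767876
  w ← -0.100000 + (0.19/6)·(k1 + 2k2 + 2k3 + k4) = 0.221025
t=1.790000, w=0.221025:
  k1 = f(1.790000, 0.221025) = 1.768017
  k2 = f(1.885000, 0.388987) = 1.816910
  k3 = f(1.885000, 0.393632) = 1.815274
  k4 = f(1.980000, 0.565927) = 1.835877
  w ← 0.221025 + (0.19/6)·(k1 + 2k2 + 2k3 + k4) = 0.565187
w(1.98) ≈ 0.5652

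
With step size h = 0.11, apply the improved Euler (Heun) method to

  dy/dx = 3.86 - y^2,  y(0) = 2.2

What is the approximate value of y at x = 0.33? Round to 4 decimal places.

2.0303

Heun: k1 = f(x_n, y_n); k2 = f(x_n + h, y_n + h·k1); y_{n+1} = y_n + (h/2)·(k1 + k2).
x=0.000000, y=2.200000:
  k1 = f(0.000000, 2.200000) = -0.980000
  k2 = f(0.110000, 2.092200) = -0.517301
  y ← 2.200000 + (0.11/2)·(-0.980000 + (-0.517301)) = 2.117648
x=0.110000, y=2.117648:
  k1 = f(0.110000, 2.117648) = -0.624435
  k2 = f(0.220000, 2.048961) = -0.338240
  y ← 2.117648 + (0.11/2)·(-0.624435 + (-0.338240)) = 2.064701
x=0.220000, y=2.064701:
  k1 = f(0.220000, 2.064701) = -0.402992
  k2 = f(0.330000, 2.020372) = -0.221904
  y ← 2.064701 + (0.11/2)·(-0.402992 + (-0.221904)) = 2.030332
y(0.33) ≈ 2.0303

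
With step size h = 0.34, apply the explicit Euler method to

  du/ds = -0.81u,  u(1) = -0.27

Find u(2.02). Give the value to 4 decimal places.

Euler: u_{n+1} = u_n + h·f(s_n, u_n).
s=1.000000, u=-0.270000: f=0.218700 → u ← -0.270000 + 0.34·0.218700 = -0.195642
s=1.340000, u=-0.195642: f=0.158470 → u ← -0.195642 + 0.34·0.158470 = -0.141762
s=1.680000, u=-0.141762: f=0.114827 → u ← -0.141762 + 0.34·0.114827 = -0.102721
u(2.02) ≈ -0.1027

-0.1027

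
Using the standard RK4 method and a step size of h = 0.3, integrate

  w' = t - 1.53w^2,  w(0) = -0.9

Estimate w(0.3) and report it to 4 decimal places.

-1.4621

RK4: k1 = f(t_n, w_n); k2 = f(t_n + h/2, w_n + (h/2)·k1); k3 = f(t_n + h/2, w_n + (h/2)·k2); k4 = f(t_n + h, w_n + h·k3); w_{n+1} = w_n + (h/6)·(k1 + 2k2 + 2k3 + k4).
t=0.000000, w=-0.900000:
  k1 = f(0.000000, -0.900000) = -1.239300
  k2 = f(0.150000, -1.085895) = -1.654127
  k3 = f(0.150000, -1.148119) = -1.866811
  k4 = f(0.300000, -1.460043) = -2.961542
  w ← -0.900000 + (0.3/6)·(k1 + 2k2 + 2k3 + k4) = -1.462136
w(0.3) ≈ -1.4621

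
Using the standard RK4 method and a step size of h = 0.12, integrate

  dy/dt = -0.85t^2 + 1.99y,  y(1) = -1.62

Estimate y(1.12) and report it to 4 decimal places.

-2.1859

RK4: k1 = f(t_n, y_n); k2 = f(t_n + h/2, y_n + (h/2)·k1); k3 = f(t_n + h/2, y_n + (h/2)·k2); k4 = f(t_n + h, y_n + h·k3); y_{n+1} = y_n + (h/6)·(k1 + 2k2 + 2k3 + k4).
t=1.000000, y=-1.620000:
  k1 = f(1.000000, -1.620000) = -4.073800
  k2 = f(1.060000, -1.864428) = -4.665272
  k3 = f(1.060000, -1.899916) = -4.735893
  k4 = f(1.120000, -2.188307) = -5.420971
  y ← -1.620000 + (0.12/6)·(k1 + 2k2 + 2k3 + k4) = -2.185942
y(1.12) ≈ -2.1859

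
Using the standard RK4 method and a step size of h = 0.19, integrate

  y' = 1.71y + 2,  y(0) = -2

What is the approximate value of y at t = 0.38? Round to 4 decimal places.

RK4: k1 = f(t_n, y_n); k2 = f(t_n + h/2, y_n + (h/2)·k1); k3 = f(t_n + h/2, y_n + (h/2)·k2); k4 = f(t_n + h, y_n + h·k3); y_{n+1} = y_n + (h/6)·(k1 + 2k2 + 2k3 + k4).
t=0.000000, y=-2.000000:
  k1 = f(0.000000, -2.000000) = -1.420000
  k2 = f(0.095000, -2.134900) = -1.650679
  k3 = f(0.095000, -2.156815) = -1.688153
  k4 = f(0.190000, -2.320749) = -1.968481
  y ← -2.000000 + (0.19/6)·(k1 + 2k2 + 2k3 + k4) = -2.318761
t=0.190000, y=-2.318761:
  k1 = f(0.190000, -2.318761) = -1.965082
  k2 = f(0.285000, -2.505444) = -2.284309
  k3 = f(0.285000, -2.535771) = -2.336168
  k4 = f(0.380000, -2.762633) = -2.724103
  y ← -2.318761 + (0.19/6)·(k1 + 2k2 + 2k3 + k4) = -2.759882
y(0.38) ≈ -2.7599

-2.7599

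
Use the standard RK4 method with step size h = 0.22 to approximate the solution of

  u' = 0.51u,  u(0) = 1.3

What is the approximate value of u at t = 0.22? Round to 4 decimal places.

RK4: k1 = f(t_n, u_n); k2 = f(t_n + h/2, u_n + (h/2)·k1); k3 = f(t_n + h/2, u_n + (h/2)·k2); k4 = f(t_n + h, u_n + h·k3); u_{n+1} = u_n + (h/6)·(k1 + 2k2 + 2k3 + k4).
t=0.000000, u=1.300000:
  k1 = f(0.000000, 1.300000) = 0.663000
  k2 = f(0.110000, 1.372930) = 0.700194
  k3 = f(0.110000, 1.377021) = 0.702281
  k4 = f(0.220000, 1.454502) = 0.741796
  u ← 1.300000 + (0.22/6)·(k1 + 2k2 + 2k3 + k4) = 1.454357
u(0.22) ≈ 1.4544

1.4544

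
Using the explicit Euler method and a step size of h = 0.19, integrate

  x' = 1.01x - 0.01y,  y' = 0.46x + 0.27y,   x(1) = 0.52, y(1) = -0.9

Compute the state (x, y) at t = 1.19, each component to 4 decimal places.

0.6215, -0.9007

Euler on (x,y): x_{n+1} = x_n + h·x', y_{n+1} = y_n + h·y'.
1.000000: (0.520000, -0.900000); f=(0.534200, -0.003800) → (0.621498, -0.900722)
(x(1.19), y(1.19)) ≈ (0.6215, -0.9007)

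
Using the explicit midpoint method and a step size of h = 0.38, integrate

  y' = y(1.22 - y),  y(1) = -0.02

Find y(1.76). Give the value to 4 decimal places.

-0.0505

Midpoint: k1 = f(x_n, y_n); k2 = f(x_n + h/2, y_n + (h/2)·k1); y_{n+1} = y_n + h·k2.
x=1.000000, y=-0.020000:
  k1 = f(1.000000, -0.020000) = -0.024800
  k2 = f(1.190000, -0.024712) = -0.030759
  y ← -0.020000 + 0.38·(-0.030759) = -0.031689
x=1.380000, y=-0.031689:
  k1 = f(1.380000, -0.031689) = -0.039664
  k2 = f(1.570000, -0.039225) = -0.049393
  y ← -0.031689 + 0.38·(-0.049393) = -0.050458
y(1.76) ≈ -0.0505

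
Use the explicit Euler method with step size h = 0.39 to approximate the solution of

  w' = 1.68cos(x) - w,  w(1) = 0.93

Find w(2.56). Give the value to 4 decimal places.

Euler: w_{n+1} = w_n + h·f(x_n, w_n).
x=1.000000, w=0.930000: f=-0.022292 → w ← 0.930000 + 0.39·(-0.022292) = 0.921306
x=1.390000, w=0.921306: f=-0.619220 → w ← 0.921306 + 0.39·(-0.619220) = 0.679810
x=1.780000, w=0.679810: f=-1.028714 → w ← 0.679810 + 0.39·(-1.028714) = 0.278612
x=2.170000, w=0.278612: f=-1.226107 → w ← 0.278612 + 0.39·(-1.226107) = -0.199570
w(2.56) ≈ -0.1996

-0.1996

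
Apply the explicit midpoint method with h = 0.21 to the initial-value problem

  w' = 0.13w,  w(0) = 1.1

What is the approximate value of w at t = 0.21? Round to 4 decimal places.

1.1304

Midpoint: k1 = f(t_n, w_n); k2 = f(t_n + h/2, w_n + (h/2)·k1); w_{n+1} = w_n + h·k2.
t=0.000000, w=1.100000:
  k1 = f(0.000000, 1.100000) = 0.143000
  k2 = f(0.105000, 1.115015) = 0.144952
  w ← 1.100000 + 0.21·0.144952 = 1.130440
w(0.21) ≈ 1.1304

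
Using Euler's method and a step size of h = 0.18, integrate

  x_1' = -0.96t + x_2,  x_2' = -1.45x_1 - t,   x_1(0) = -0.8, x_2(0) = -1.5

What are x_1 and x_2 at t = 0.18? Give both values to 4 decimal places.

-1.0700, -1.2912

Euler on (x_1,x_2): x_1_{n+1} = x_1_n + h·x_1', x_2_{n+1} = x_2_n + h·x_2'.
0.000000: (-0.800000, -1.500000); f=(-1.500000, 1.160000) → (-1.070000, -1.291200)
(x_1(0.18), x_2(0.18)) ≈ (-1.0700, -1.2912)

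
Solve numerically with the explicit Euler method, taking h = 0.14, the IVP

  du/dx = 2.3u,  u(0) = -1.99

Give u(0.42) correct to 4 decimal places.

Euler: u_{n+1} = u_n + h·f(x_n, u_n).
x=0.000000, u=-1.990000: f=-4.577000 → u ← -1.990000 + 0.14·(-4.577000) = -2.630780
x=0.140000, u=-2.630780: f=-6.050794 → u ← -2.630780 + 0.14·(-6.050794) = -3.477891
x=0.280000, u=-3.477891: f=-7.999150 → u ← -3.477891 + 0.14·(-7.999150) = -4.597772
u(0.42) ≈ -4.5978

-4.5978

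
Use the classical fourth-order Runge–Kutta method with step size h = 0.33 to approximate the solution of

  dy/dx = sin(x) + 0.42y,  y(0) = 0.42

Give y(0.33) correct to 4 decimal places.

0.5390

RK4: k1 = f(x_n, y_n); k2 = f(x_n + h/2, y_n + (h/2)·k1); k3 = f(x_n + h/2, y_n + (h/2)·k2); k4 = f(x_n + h, y_n + h·k3); y_{n+1} = y_n + (h/6)·(k1 + 2k2 + 2k3 + k4).
x=0.000000, y=0.420000:
  k1 = f(0.000000, 0.420000) = 0.176400
  k2 = f(0.165000, 0.449106) = 0.352877
  k3 = f(0.165000, 0.478225) = 0.365107
  k4 = f(0.330000, 0.540485) = 0.551047
  y ← 0.420000 + (0.33/6)·(k1 + 2k2 + 2k3 + k4) = 0.538988
y(0.33) ≈ 0.5390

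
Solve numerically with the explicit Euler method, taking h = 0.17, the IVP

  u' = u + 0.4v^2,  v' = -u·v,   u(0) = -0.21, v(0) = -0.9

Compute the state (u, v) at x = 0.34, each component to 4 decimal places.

Euler on (u,v): u_{n+1} = u_n + h·u', v_{n+1} = v_n + h·v'.
0.000000: (-0.210000, -0.900000); f=(0.114000, -0.189000) → (-0.190620, -0.932130)
0.170000: (-0.190620, -0.932130); f=(0.156927, -0.177683) → (-0.163942, -0.962336)
(u(0.34), v(0.34)) ≈ (-0.1639, -0.9623)

-0.1639, -0.9623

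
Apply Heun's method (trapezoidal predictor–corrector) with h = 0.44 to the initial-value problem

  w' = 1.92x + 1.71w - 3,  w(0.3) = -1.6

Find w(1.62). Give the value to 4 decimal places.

-20.6310

Heun: k1 = f(x_n, w_n); k2 = f(x_n + h, w_n + h·k1); w_{n+1} = w_n + (h/2)·(k1 + k2).
x=0.300000, w=-1.600000:
  k1 = f(0.300000, -1.600000) = -5.160000
  k2 = f(0.740000, -3.870400) = -8.197584
  w ← -1.600000 + (0.44/2)·(-5.160000 + (-8.197584)) = -4.538668
x=0.740000, w=-4.538668:
  k1 = f(0.740000, -4.538668) = -9.340323
  k2 = f(1.180000, -8.648411) = -15.523182
  w ← -4.538668 + (0.44/2)·(-9.340323 + (-15.523182)) = -10.008640
x=1.180000, w=-10.008640:
  k1 = f(1.180000, -10.008640) = -17.849174
  k2 = f(1.620000, -17.862276) = -30.434092
  w ← -10.008640 + (0.44/2)·(-17.849174 + (-30.434092)) = -20.630958
w(1.62) ≈ -20.6310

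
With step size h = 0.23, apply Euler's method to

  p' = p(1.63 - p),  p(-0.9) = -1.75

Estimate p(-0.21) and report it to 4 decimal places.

-18.6621

Euler: p_{n+1} = p_n + h·f(x_n, p_n).
x=-0.900000, p=-1.750000: f=-5.915000 → p ← -1.750000 + 0.23·(-5.915000) = -3.110450
x=-0.670000, p=-3.110450: f=-14.744933 → p ← -3.110450 + 0.23·(-14.744933) = -6.501785
x=-0.440000, p=-6.501785: f=-52.871111 → p ← -6.501785 + 0.23·(-52.871111) = -18.662140
p(-0.21) ≈ -18.6621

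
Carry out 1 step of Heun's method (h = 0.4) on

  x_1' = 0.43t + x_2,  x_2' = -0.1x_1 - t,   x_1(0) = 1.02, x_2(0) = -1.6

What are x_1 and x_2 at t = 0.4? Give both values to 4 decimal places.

Heun on (x_1,x_2): k1 = f(t_n, state_n); k2 = f(t_n + h, state_n + h·k1); state_{n+1} = state_n + (h/2)·(k1 + k2).
0.000000: (1.020000, -1.600000)
  k1 = (-1.600000, -0.102000)
  predictor → (0.380000, -1.640800)
  k2 = (-1.468800, -0.438000)
  → (0.406240, -1.708000)
(x_1(0.4), x_2(0.4)) ≈ (0.4062, -1.7080)

0.4062, -1.7080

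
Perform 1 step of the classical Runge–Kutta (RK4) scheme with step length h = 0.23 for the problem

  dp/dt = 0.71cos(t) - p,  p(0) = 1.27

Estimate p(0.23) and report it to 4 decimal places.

1.1536

RK4: k1 = f(t_n, p_n); k2 = f(t_n + h/2, p_n + (h/2)·k1); k3 = f(t_n + h/2, p_n + (h/2)·k2); k4 = f(t_n + h, p_n + h·k3); p_{n+1} = p_n + (h/6)·(k1 + 2k2 + 2k3 + k4).
t=0.000000, p=1.270000:
  k1 = f(0.000000, 1.270000) = -0.560000
  k2 = f(0.115000, 1.205600) = -0.500290
  k3 = f(0.115000, 1.212467) = -0.507156
  k4 = f(0.230000, 1.153354) = -0.462051
  p ← 1.270000 + (0.23/6)·(k1 + 2k2 + 2k3 + k4) = 1.153584
p(0.23) ≈ 1.1536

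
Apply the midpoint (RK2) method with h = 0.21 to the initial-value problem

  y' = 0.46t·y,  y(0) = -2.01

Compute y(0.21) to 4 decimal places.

Midpoint: k1 = f(t_n, y_n); k2 = f(t_n + h/2, y_n + (h/2)·k1); y_{n+1} = y_n + h·k2.
t=0.000000, y=-2.010000:
  k1 = f(0.000000, -2.010000) = 0.000000
  k2 = f(0.105000, -2.010000) = -0.097083
  y ← -2.010000 + 0.21·(-0.097083) = -2.030387
y(0.21) ≈ -2.0304

-2.0304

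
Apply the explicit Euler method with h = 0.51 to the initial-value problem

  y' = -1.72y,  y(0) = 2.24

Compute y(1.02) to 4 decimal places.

0.0338

Euler: y_{n+1} = y_n + h·f(x_n, y_n).
x=0.000000, y=2.240000: f=-3.852800 → y ← 2.240000 + 0.51·(-3.852800) = 0.275072
x=0.510000, y=0.275072: f=-0.473124 → y ← 0.275072 + 0.51·(-0.473124) = 0.033779
y(1.02) ≈ 0.0338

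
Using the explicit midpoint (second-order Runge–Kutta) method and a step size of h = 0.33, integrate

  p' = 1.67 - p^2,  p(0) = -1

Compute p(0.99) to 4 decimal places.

Midpoint: k1 = f(x_n, p_n); k2 = f(x_n + h/2, p_n + (h/2)·k1); p_{n+1} = p_n + h·k2.
x=0.000000, p=-1.000000:
  k1 = f(0.000000, -1.000000) = 0.670000
  k2 = f(0.165000, -0.889450) = 0.878879
  p ← -1.000000 + 0.33·0.878879 = -0.709970
x=0.330000, p=-0.709970:
  k1 = f(0.330000, -0.709970) = 1.165943
  k2 = f(0.495000, -0.517590) = 1.402101
  p ← -0.709970 + 0.33·1.402101 = -0.247277
x=0.660000, p=-0.247277:
  k1 = f(0.660000, -0.247277) = 1.608854
  k2 = f(0.825000, 0.018184) = 1.669669
  p ← -0.247277 + 0.33·1.669669 = 0.303714
p(0.99) ≈ 0.3037

0.3037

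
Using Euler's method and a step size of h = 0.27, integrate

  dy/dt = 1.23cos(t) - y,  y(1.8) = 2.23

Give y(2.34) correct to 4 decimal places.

0.9743

Euler: y_{n+1} = y_n + h·f(t_n, y_n).
t=1.800000, y=2.230000: f=-2.509459 → y ← 2.230000 + 0.27·(-2.509459) = 1.552446
t=2.070000, y=1.552446: f=-2.141280 → y ← 1.552446 + 0.27·(-2.141280) = 0.974301
y(2.34) ≈ 0.9743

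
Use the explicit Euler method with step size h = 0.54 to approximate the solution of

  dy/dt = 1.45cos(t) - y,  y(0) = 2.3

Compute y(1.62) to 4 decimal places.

1.0675

Euler: y_{n+1} = y_n + h·f(t_n, y_n).
t=0.000000, y=2.300000: f=-0.850000 → y ← 2.300000 + 0.54·(-0.850000) = 1.841000
t=0.540000, y=1.841000: f=-0.597322 → y ← 1.841000 + 0.54·(-0.597322) = 1.518446
t=1.080000, y=1.518446: f=-0.835020 → y ← 1.518446 + 0.54·(-0.835020) = 1.067535
y(1.62) ≈ 1.0675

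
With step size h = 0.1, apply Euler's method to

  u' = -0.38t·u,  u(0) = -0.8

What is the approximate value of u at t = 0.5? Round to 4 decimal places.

Euler: u_{n+1} = u_n + h·f(t_n, u_n).
t=0.000000, u=-0.800000: f=0.000000 → u ← -0.800000 + 0.1·0.000000 = -0.800000
t=0.100000, u=-0.800000: f=0.030400 → u ← -0.800000 + 0.1·0.030400 = -0.796960
t=0.200000, u=-0.796960: f=0.060569 → u ← -0.796960 + 0.1·0.060569 = -0.790903
t=0.300000, u=-0.790903: f=0.090163 → u ← -0.790903 + 0.1·0.090163 = -0.781887
t=0.400000, u=-0.781887: f=0.118847 → u ← -0.781887 + 0.1·0.118847 = -0.770002
u(0.5) ≈ -0.7700

-0.7700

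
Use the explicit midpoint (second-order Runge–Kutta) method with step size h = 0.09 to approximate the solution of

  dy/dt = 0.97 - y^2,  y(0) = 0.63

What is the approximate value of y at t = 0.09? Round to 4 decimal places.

Midpoint: k1 = f(t_n, y_n); k2 = f(t_n + h/2, y_n + (h/2)·k1); y_{n+1} = y_n + h·k2.
t=0.000000, y=0.630000:
  k1 = f(0.000000, 0.630000) = 0.573100
  k2 = f(0.045000, 0.655790) = 0.539940
  y ← 0.630000 + 0.09·0.539940 = 0.678595
y(0.09) ≈ 0.6786

0.6786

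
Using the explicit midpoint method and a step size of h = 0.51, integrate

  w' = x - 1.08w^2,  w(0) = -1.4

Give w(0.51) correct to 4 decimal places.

-3.3425

Midpoint: k1 = f(x_n, w_n); k2 = f(x_n + h/2, w_n + (h/2)·k1); w_{n+1} = w_n + h·k2.
x=0.000000, w=-1.400000:
  k1 = f(0.000000, -1.400000) = -2.116800
  k2 = f(0.255000, -1.939784) = -3.808783
  w ← -1.400000 + 0.51·(-3.808783) = -3.342479
w(0.51) ≈ -3.3425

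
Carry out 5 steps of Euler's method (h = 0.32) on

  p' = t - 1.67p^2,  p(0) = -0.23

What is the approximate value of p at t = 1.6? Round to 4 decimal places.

Euler: p_{n+1} = p_n + h·f(t_n, p_n).
t=0.000000, p=-0.230000: f=-0.088343 → p ← -0.230000 + 0.32·(-0.088343) = -0.258270
t=0.320000, p=-0.258270: f=0.208606 → p ← -0.258270 + 0.32·0.208606 = -0.191516
t=0.640000, p=-0.191516: f=0.578747 → p ← -0.191516 + 0.32·0.578747 = -0.006317
t=0.960000, p=-0.006317: f=0.959933 → p ← -0.006317 + 0.32·0.959933 = 0.300862
t=1.280000, p=0.300862: f=1.128835 → p ← 0.300862 + 0.32·1.128835 = 0.662089
p(1.6) ≈ 0.6621

0.6621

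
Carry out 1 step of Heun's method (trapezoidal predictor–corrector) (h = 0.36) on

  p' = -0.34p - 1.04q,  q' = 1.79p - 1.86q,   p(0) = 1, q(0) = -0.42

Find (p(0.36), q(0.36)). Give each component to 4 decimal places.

0.8594, 0.2070

Heun on (p,q): k1 = f(s_n, state_n); k2 = f(s_n + h, state_n + h·k1); state_{n+1} = state_n + (h/2)·(k1 + k2).
0.000000: (1.000000, -0.420000)
  k1 = (0.096800, 2.571200)
  predictor → (1.034848, 0.505632)
  k2 = (-0.877706, 0.911902)
  → (0.859437, 0.206958)
(p(0.36), q(0.36)) ≈ (0.8594, 0.2070)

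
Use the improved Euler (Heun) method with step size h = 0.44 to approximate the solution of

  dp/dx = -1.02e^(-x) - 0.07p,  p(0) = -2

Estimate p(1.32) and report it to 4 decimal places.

Heun: k1 = f(x_n, p_n); k2 = f(x_n + h, p_n + h·k1); p_{n+1} = p_n + (h/2)·(k1 + k2).
x=0.000000, p=-2.000000:
  k1 = f(0.000000, -2.000000) = -0.880000
  k2 = f(0.440000, -2.387200) = -0.489813
  p ← -2.000000 + (0.44/2)·(-0.880000 + (-0.489813)) = -2.301359
x=0.440000, p=-2.301359:
  k1 = f(0.440000, -2.301359) = -0.495822
  k2 = f(0.880000, -2.519521) = -0.246712
  p ← -2.301359 + (0.44/2)·(-0.495822 + (-0.246712)) = -2.464716
x=0.880000, p=-2.464716:
  k1 = f(0.880000, -2.464716) = -0.250548
  k2 = f(1.320000, -2.574958) = -0.092231
  p ← -2.464716 + (0.44/2)·(-0.250548 + (-0.092231)) = -2.540128
p(1.32) ≈ -2.5401

-2.5401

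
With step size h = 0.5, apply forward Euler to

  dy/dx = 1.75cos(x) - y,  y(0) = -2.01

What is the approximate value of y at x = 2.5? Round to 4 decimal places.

-0.1271

Euler: y_{n+1} = y_n + h·f(x_n, y_n).
x=0.000000, y=-2.010000: f=3.760000 → y ← -2.010000 + 0.5·3.760000 = -0.130000
x=0.500000, y=-0.130000: f=1.665769 → y ← -0.130000 + 0.5·1.665769 = 0.702885
x=1.000000, y=0.702885: f=0.242644 → y ← 0.702885 + 0.5·0.242644 = 0.824207
x=1.500000, y=0.824207: f=-0.700417 → y ← 0.824207 + 0.5·(-0.700417) = 0.473998
x=2.000000, y=0.473998: f=-1.202255 → y ← 0.473998 + 0.5·(-1.202255) = -0.127129
y(2.5) ≈ -0.1271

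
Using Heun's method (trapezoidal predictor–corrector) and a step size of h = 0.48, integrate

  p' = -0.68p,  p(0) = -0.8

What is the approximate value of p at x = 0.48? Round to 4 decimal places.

-0.5815

Heun: k1 = f(x_n, p_n); k2 = f(x_n + h, p_n + h·k1); p_{n+1} = p_n + (h/2)·(k1 + k2).
x=0.000000, p=-0.800000:
  k1 = f(0.000000, -0.800000) = 0.544000
  k2 = f(0.480000, -0.538880) = 0.366438
  p ← -0.800000 + (0.48/2)·(0.544000 + 0.366438) = -0.581495
p(0.48) ≈ -0.5815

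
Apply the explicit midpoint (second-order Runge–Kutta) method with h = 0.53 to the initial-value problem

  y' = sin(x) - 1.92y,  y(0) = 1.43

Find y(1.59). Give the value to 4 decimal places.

0.6135

Midpoint: k1 = f(x_n, y_n); k2 = f(x_n + h/2, y_n + (h/2)·k1); y_{n+1} = y_n + h·k2.
x=0.000000, y=1.430000:
  k1 = f(0.000000, 1.430000) = -2.745600
  k2 = f(0.265000, 0.702416) = -1.086729
  y ← 1.430000 + 0.53·(-1.086729) = 0.854033
x=0.530000, y=0.854033:
  k1 = f(0.530000, 0.854033) = -1.134211
  k2 = f(0.795000, 0.553468) = -0.348794
  y ← 0.854033 + 0.53·(-0.348794) = 0.669173
x=1.060000, y=0.669173:
  k1 = f(1.060000, 0.669173) = -0.412456
  k2 = f(1.325000, 0.559872) = -0.105010
  y ← 0.669173 + 0.53·(-0.105010) = 0.613517
y(1.59) ≈ 0.6135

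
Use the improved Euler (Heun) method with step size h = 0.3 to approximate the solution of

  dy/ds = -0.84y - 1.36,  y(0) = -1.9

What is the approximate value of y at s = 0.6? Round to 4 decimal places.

Heun: k1 = f(s_n, y_n); k2 = f(s_n + h, y_n + h·k1); y_{n+1} = y_n + (h/2)·(k1 + k2).
s=0.000000, y=-1.900000:
  k1 = f(0.000000, -1.900000) = 0.236000
  k2 = f(0.300000, -1.829200) = 0.176528
  y ← -1.900000 + (0.3/2)·(0.236000 + 0.176528) = -1.838121
s=0.300000, y=-1.838121:
  k1 = f(0.300000, -1.838121) = 0.184021
  k2 = f(0.600000, -1.782914) = 0.137648
  y ← -1.838121 + (0.3/2)·(0.184021 + 0.137648) = -1.789870
y(0.6) ≈ -1.7899

-1.7899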